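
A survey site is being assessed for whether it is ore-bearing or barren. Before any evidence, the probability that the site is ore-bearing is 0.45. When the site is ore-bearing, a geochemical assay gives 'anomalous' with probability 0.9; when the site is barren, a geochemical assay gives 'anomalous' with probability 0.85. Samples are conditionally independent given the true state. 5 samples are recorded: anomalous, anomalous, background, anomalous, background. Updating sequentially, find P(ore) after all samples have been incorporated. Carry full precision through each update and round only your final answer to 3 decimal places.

Apply Bayes' rule sequentially, carrying P(ore) forward.
After 'anomalous': P(ore) = 0.9·0.4500 / (0.9·0.4500 + 0.85·0.5500) ≈ 0.4642
After 'anomalous': P(ore) = 0.9·0.4642 / (0.9·0.4642 + 0.85·0.5358) ≈ 0.4784
After 'background': P(ore) = 0.1·0.4784 / (0.1·0.4784 + 0.15·0.5216) ≈ 0.3795
After 'anomalous': P(ore) = 0.9·0.3795 / (0.9·0.3795 + 0.85·0.6205) ≈ 0.3930
After 'background': P(ore) = 0.1·0.3930 / (0.1·0.3930 + 0.15·0.6070) ≈ 0.3015

0.302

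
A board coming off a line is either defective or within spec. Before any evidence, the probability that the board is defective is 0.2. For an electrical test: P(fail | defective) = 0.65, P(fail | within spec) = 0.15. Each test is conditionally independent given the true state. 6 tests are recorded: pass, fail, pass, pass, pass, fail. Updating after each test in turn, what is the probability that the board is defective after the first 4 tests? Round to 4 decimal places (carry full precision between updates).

After 'pass': P(defective) = 0.35·0.2000 / (0.35·0.2000 + 0.85·0.8000) ≈ 0.0933
After 'fail': P(defective) = 0.65·0.0933 / (0.65·0.0933 + 0.15·0.9067) ≈ 0.3085
After 'pass': P(defective) = 0.35·0.3085 / (0.35·0.3085 + 0.85·0.6915) ≈ 0.1552
After 'pass': P(defective) = 0.35·0.1552 / (0.35·0.1552 + 0.85·0.8448) ≈ 0.0703

0.0703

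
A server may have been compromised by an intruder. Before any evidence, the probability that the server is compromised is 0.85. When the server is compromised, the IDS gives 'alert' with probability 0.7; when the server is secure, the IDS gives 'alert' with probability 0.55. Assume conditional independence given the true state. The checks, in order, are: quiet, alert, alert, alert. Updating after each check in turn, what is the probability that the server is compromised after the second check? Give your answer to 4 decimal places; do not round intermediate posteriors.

0.8278

Apply Bayes' rule sequentially, carrying P(compromised) forward.
After 'quiet': P(compromised) = 0.3·0.8500 / (0.3·0.8500 + 0.45·0.1500) ≈ 0.7907
After 'alert': P(compromised) = 0.7·0.7907 / (0.7·0.7907 + 0.55·0.2093) ≈ 0.8278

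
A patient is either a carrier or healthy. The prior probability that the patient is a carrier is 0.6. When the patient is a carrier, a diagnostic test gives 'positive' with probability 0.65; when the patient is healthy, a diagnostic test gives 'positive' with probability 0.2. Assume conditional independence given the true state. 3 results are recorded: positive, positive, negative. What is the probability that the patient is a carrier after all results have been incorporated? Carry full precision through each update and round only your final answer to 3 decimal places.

0.874

After 'positive': P(carrier) = 0.65·0.6000 / (0.65·0.6000 + 0.2·0.4000) ≈ 0.8298
After 'positive': P(carrier) = 0.65·0.8298 / (0.65·0.8298 + 0.2·0.1702) ≈ 0.9406
After 'negative': P(carrier) = 0.35·0.9406 / (0.35·0.9406 + 0.8·0.0594) ≈ 0.8739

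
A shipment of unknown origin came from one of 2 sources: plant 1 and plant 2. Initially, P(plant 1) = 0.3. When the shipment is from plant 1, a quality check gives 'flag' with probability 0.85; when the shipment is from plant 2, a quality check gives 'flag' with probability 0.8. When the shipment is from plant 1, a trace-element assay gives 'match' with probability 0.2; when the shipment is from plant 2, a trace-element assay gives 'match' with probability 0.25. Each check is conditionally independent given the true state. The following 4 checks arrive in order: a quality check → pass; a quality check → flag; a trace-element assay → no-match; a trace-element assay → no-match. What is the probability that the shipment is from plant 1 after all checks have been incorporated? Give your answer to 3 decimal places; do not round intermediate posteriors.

After a quality check='pass': P(plant 1) = 0.15·0.3000 / (0.15·0.3000 + 0.2·0.7000) ≈ 0.2432
After a quality check='flag': P(plant 1) = 0.85·0.2432 / (0.85·0.2432 + 0.8·0.7568) ≈ 0.2546
After a trace-element assay='no-match': P(plant 1) = 0.8·0.2546 / (0.8·0.2546 + 0.75·0.7454) ≈ 0.2670
After a trace-element assay='no-match': P(plant 1) = 0.8·0.2670 / (0.8·0.2670 + 0.75·0.7330) ≈ 0.2798

0.280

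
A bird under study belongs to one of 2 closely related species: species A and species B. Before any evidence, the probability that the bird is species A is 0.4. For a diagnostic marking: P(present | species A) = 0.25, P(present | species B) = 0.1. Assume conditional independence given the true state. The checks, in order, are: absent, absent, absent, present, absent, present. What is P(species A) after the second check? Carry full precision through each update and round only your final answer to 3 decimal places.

0.316

After 'absent': P(species A) = 0.75·0.4000 / (0.75·0.4000 + 0.9·0.6000) ≈ 0.3571
After 'absent': P(species A) = 0.75·0.3571 / (0.75·0.3571 + 0.9·0.6429) ≈ 0.3165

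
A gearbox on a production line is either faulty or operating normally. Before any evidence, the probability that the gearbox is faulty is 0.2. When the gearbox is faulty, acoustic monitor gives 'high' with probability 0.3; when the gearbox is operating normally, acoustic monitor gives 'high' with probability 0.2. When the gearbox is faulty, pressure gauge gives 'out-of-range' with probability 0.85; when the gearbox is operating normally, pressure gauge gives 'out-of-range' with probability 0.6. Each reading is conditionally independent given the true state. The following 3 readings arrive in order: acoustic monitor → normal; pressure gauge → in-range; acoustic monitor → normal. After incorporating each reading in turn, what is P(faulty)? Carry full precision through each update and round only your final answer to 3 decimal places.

After acoustic monitor='normal': P(faulty) = 0.7·0.2000 / (0.7·0.2000 + 0.8·0.8000) ≈ 0.1795
After pressure gauge='in-range': P(faulty) = 0.15·0.1795 / (0.15·0.1795 + 0.4·0.8205) ≈ 0.0758
After acoustic monitor='normal': P(faulty) = 0.7·0.0758 / (0.7·0.0758 + 0.8·0.9242) ≈ 0.0670

0.067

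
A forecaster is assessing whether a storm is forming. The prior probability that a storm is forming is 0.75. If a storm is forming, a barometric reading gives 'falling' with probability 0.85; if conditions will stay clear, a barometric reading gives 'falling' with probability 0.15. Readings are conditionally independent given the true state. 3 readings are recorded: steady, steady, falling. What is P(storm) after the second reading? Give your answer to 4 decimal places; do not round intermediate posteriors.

0.0854

After 'steady': P(storm) = 0.15·0.7500 / (0.15·0.7500 + 0.85·0.2500) ≈ 0.3462
After 'steady': P(storm) = 0.15·0.3462 / (0.15·0.3462 + 0.85·0.6538) ≈ 0.0854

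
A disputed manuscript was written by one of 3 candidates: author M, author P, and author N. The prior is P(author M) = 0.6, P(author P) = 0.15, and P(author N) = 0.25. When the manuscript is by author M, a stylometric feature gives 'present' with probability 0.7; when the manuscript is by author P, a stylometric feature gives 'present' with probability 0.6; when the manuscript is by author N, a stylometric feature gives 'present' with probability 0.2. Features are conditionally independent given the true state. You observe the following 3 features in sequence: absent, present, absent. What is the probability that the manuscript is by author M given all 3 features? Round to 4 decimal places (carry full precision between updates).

After 'absent': normaliser = 0.3·0.6000 + 0.4·0.1500 + 0.8·0.2500; P(author M) ≈ 0.4091, P(author P) ≈ 0.1364, P(author N) ≈ 0.4545
After 'present': normaliser = 0.7·0.4091 + 0.6·0.1364 + 0.2·0.4545; P(author M) ≈ 0.6238, P(author P) ≈ 0.1782, P(author N) ≈ 0.1980
After 'absent': normaliser = 0.3·0.6238 + 0.4·0.1782 + 0.8·0.1980; P(author M) ≈ 0.4489, P(author P) ≈ 0.1710, P(author N) ≈ 0.3800

0.4489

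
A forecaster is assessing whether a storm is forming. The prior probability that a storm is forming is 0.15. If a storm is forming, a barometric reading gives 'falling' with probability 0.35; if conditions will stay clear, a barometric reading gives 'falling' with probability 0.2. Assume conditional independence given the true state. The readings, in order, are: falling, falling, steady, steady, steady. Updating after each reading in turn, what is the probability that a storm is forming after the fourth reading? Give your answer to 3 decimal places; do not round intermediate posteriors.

0.263

After 'falling': P(storm) = 0.35·0.1500 / (0.35·0.1500 + 0.2·0.8500) ≈ 0.2360
After 'falling': P(storm) = 0.35·0.2360 / (0.35·0.2360 + 0.2·0.7640) ≈ 0.3508
After 'steady': P(storm) = 0.65·0.3508 / (0.65·0.3508 + 0.8·0.6492) ≈ 0.3051
After 'steady': P(storm) = 0.65·0.3051 / (0.65·0.3051 + 0.8·0.6949) ≈ 0.2630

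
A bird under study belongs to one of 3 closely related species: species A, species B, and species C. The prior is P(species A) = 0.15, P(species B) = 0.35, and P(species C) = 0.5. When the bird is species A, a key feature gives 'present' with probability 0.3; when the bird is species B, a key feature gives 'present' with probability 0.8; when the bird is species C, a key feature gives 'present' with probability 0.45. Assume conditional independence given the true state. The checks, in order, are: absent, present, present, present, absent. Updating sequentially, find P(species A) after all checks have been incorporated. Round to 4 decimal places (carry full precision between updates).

0.0865

Apply Bayes' rule sequentially, carrying P(species A) forward.
After 'absent': normaliser = 0.7·0.1500 + 0.2·0.3500 + 0.55·0.5000; P(species A) ≈ 0.2333, P(species B) ≈ 0.1556, P(species C) ≈ 0.6111
After 'present': normaliser = 0.3·0.2333 + 0.8·0.1556 + 0.45·0.6111; P(species A) ≈ 0.1491, P(species B) ≈ 0.2651, P(species C) ≈ 0.5858
After 'present': normaliser = 0.3·0.1491 + 0.8·0.2651 + 0.45·0.5858; P(species A) ≈ 0.0860, P(species B) ≈ 0.4075, P(species C) ≈ 0.5065
After 'present': normaliser = 0.3·0.0860 + 0.8·0.4075 + 0.45·0.5065; P(species A) ≈ 0.0445, P(species B) ≈ 0.5623, P(species C) ≈ 0.3932
After 'absent': normaliser = 0.7·0.0445 + 0.2·0.5623 + 0.55·0.3932; P(species A) ≈ 0.0865, P(species B) ≈ 0.3125, P(species C) ≈ 0.6009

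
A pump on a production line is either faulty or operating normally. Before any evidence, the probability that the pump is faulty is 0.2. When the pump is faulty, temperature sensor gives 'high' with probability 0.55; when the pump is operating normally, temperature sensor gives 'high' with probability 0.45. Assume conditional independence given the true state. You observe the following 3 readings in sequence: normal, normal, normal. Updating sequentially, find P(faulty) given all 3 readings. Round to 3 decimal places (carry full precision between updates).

0.120

After 'normal': P(faulty) = 0.45·0.2000 / (0.45·0.2000 + 0.55·0.8000) ≈ 0.1698
After 'normal': P(faulty) = 0.45·0.1698 / (0.45·0.1698 + 0.55·0.8302) ≈ 0.1434
After 'normal': P(faulty) = 0.45·0.1434 / (0.45·0.1434 + 0.55·0.8566) ≈ 0.1204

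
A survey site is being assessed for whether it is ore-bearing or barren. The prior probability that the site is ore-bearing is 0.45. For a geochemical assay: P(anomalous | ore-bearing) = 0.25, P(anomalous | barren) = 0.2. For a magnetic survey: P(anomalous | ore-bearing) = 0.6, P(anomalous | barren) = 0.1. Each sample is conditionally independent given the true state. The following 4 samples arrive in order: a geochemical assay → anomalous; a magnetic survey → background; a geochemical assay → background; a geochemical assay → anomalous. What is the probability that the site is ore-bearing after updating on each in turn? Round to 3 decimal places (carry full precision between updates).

0.348

After a geochemical assay='anomalous': P(ore) = 0.25·0.4500 / (0.25·0.4500 + 0.2·0.5500) ≈ 0.5056
After a magnetic survey='background': P(ore) = 0.4·0.5056 / (0.4·0.5056 + 0.9·0.4944) ≈ 0.3125
After a geochemical assay='background': P(ore) = 0.75·0.3125 / (0.75·0.3125 + 0.8·0.6875) ≈ 0.2988
After a geochemical assay='anomalous': P(ore) = 0.25·0.2988 / (0.25·0.2988 + 0.2·0.7012) ≈ 0.3475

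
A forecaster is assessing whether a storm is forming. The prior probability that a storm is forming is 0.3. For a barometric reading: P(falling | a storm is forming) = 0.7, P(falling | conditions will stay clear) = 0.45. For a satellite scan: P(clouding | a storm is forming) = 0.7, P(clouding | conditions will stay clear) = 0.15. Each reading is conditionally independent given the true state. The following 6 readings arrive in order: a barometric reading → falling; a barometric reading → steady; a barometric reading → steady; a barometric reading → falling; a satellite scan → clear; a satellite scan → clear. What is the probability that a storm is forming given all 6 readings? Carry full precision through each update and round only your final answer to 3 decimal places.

After a barometric reading='falling': P(storm) = 0.7·0.3000 / (0.7·0.3000 + 0.45·0.7000) ≈ 0.4000
After a barometric reading='steady': P(storm) = 0.3·0.4000 / (0.3·0.4000 + 0.55·0.6000) ≈ 0.2667
After a barometric reading='steady': P(storm) = 0.3·0.2667 / (0.3·0.2667 + 0.55·0.7333) ≈ 0.1655
After a barometric reading='falling': P(storm) = 0.7·0.1655 / (0.7·0.1655 + 0.45·0.8345) ≈ 0.2358
After a satellite scan='clear': P(storm) = 0.3·0.2358 / (0.3·0.2358 + 0.85·0.7642) ≈ 0.0982
After a satellite scan='clear': P(storm) = 0.3·0.0982 / (0.3·0.0982 + 0.85·0.9018) ≈ 0.0370

0.037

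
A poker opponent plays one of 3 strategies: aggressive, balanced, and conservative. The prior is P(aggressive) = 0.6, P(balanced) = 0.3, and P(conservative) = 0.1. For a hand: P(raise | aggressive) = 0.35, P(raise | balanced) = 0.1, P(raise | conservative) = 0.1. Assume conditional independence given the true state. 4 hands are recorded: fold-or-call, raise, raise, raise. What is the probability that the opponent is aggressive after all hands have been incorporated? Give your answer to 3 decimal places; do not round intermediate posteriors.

After 'fold-or-call': normaliser = 0.65·0.6000 + 0.9·0.3000 + 0.9·0.1000; P(aggressive) ≈ 0.5200, P(balanced) ≈ 0.3600, P(conservative) ≈ 0.1200
After 'raise': normaliser = 0.35·0.5200 + 0.1·0.3600 + 0.1·0.1200; P(aggressive) ≈ 0.7913, P(balanced) ≈ 0.1565, P(conservative) ≈ 0.0522
After 'raise': normaliser = 0.35·0.7913 + 0.1·0.1565 + 0.1·0.0522; P(aggressive) ≈ 0.9299, P(balanced) ≈ 0.0526, P(conservative) ≈ 0.0175
After 'raise': normaliser = 0.35·0.9299 + 0.1·0.0526 + 0.1·0.0175; P(aggressive) ≈ 0.9789, P(balanced) ≈ 0.0158, P(conservative) ≈ 0.0053

0.979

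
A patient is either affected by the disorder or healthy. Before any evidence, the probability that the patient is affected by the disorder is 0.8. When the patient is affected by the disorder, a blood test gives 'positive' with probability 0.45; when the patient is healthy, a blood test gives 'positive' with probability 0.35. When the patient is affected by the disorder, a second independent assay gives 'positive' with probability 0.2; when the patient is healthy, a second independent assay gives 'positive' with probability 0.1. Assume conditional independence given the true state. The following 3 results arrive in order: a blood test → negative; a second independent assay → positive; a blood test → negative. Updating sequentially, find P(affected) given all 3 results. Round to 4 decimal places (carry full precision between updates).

0.8514

Apply Bayes' rule sequentially, carrying P(affected) forward.
After a blood test='negative': P(affected) = 0.55·0.8000 / (0.55·0.8000 + 0.65·0.2000) ≈ 0.7719
After a second independent assay='positive': P(affected) = 0.2·0.7719 / (0.2·0.7719 + 0.1·0.2281) ≈ 0.8713
After a blood test='negative': P(affected) = 0.55·0.8713 / (0.55·0.8713 + 0.65·0.1287) ≈ 0.8514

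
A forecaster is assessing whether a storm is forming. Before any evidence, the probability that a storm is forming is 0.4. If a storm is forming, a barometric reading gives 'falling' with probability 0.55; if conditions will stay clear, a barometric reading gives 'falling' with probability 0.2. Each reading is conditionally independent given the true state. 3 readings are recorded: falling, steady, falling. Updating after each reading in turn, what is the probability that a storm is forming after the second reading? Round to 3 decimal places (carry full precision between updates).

After 'falling': P(storm) = 0.55·0.4000 / (0.55·0.4000 + 0.2·0.6000) ≈ 0.6471
After 'steady': P(storm) = 0.45·0.6471 / (0.45·0.6471 + 0.8·0.3529) ≈ 0.5077

0.508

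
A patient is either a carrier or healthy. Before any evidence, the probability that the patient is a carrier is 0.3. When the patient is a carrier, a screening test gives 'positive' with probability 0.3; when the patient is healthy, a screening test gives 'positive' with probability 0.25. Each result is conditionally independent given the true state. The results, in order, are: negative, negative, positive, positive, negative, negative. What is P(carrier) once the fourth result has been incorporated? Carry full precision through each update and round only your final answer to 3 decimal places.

0.350

After 'negative': P(carrier) = 0.7·0.3000 / (0.7·0.3000 + 0.75·0.7000) ≈ 0.2857
After 'negative': P(carrier) = 0.7·0.2857 / (0.7·0.2857 + 0.75·0.7143) ≈ 0.2718
After 'positive': P(carrier) = 0.3·0.2718 / (0.3·0.2718 + 0.25·0.7282) ≈ 0.3094
After 'positive': P(carrier) = 0.3·0.3094 / (0.3·0.3094 + 0.25·0.6906) ≈ 0.3496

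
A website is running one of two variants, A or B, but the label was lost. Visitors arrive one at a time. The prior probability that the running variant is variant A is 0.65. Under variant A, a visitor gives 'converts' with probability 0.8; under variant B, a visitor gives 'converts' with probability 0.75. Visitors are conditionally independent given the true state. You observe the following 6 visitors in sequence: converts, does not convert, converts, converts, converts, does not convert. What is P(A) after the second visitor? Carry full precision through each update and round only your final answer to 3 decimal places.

0.613

After 'converts': P(A) = 0.8·0.6500 / (0.8·0.6500 + 0.75·0.3500) ≈ 0.6645
After 'does not convert': P(A) = 0.2·0.6645 / (0.2·0.6645 + 0.25·0.3355) ≈ 0.6131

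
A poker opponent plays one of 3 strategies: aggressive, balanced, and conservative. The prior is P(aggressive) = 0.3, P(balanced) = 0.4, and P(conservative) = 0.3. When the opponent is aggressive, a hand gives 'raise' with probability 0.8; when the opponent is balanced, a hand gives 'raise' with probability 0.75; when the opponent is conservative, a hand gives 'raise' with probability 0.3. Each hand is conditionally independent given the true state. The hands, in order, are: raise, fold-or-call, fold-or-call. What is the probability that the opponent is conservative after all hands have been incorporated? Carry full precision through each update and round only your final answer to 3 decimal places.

After 'raise': normaliser = 0.8·0.3000 + 0.75·0.4000 + 0.3·0.3000; P(aggressive) ≈ 0.3810, P(balanced) ≈ 0.4762, P(conservative) ≈ 0.1429
After 'fold-or-call': normaliser = 0.2·0.3810 + 0.25·0.4762 + 0.7·0.1429; P(aggressive) ≈ 0.2581, P(balanced) ≈ 0.4032, P(conservative) ≈ 0.3387
After 'fold-or-call': normaliser = 0.2·0.2581 + 0.25·0.4032 + 0.7·0.3387; P(aggressive) ≈ 0.1325, P(balanced) ≈ 0.2588, P(conservative) ≈ 0.6087

0.609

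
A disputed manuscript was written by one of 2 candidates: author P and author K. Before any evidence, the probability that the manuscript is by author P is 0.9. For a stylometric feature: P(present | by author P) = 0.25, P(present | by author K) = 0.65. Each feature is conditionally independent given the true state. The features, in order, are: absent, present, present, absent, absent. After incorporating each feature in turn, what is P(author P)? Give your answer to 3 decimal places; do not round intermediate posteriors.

0.929

Apply Bayes' rule sequentially, carrying P(author P) forward.
After 'absent': P(author P) = 0.75·0.9000 / (0.75·0.9000 + 0.35·0.1000) ≈ 0.9507
After 'present': P(author P) = 0.25·0.9507 / (0.25·0.9507 + 0.65·0.0493) ≈ 0.8812
After 'present': P(author P) = 0.25·0.8812 / (0.25·0.8812 + 0.65·0.1188) ≈ 0.7405
After 'absent': P(author P) = 0.75·0.7405 / (0.75·0.7405 + 0.35·0.2595) ≈ 0.8594
After 'absent': P(author P) = 0.75·0.8594 / (0.75·0.8594 + 0.35·0.1406) ≈ 0.9291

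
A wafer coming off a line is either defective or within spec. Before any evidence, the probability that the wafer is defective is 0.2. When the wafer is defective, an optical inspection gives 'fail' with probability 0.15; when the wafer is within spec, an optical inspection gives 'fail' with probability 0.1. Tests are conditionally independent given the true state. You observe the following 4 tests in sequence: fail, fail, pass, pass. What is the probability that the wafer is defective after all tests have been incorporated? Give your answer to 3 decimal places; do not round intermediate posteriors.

0.334

Each posterior becomes the prior for the next update.
After 'fail': P(defective) = 0.15·0.2000 / (0.15·0.2000 + 0.1·0.8000) ≈ 0.2727
After 'fail': P(defective) = 0.15·0.2727 / (0.15·0.2727 + 0.1·0.7273) ≈ 0.3600
After 'pass': P(defective) = 0.85·0.3600 / (0.85·0.3600 + 0.9·0.6400) ≈ 0.3469
After 'pass': P(defective) = 0.85·0.3469 / (0.85·0.3469 + 0.9·0.6531) ≈ 0.3341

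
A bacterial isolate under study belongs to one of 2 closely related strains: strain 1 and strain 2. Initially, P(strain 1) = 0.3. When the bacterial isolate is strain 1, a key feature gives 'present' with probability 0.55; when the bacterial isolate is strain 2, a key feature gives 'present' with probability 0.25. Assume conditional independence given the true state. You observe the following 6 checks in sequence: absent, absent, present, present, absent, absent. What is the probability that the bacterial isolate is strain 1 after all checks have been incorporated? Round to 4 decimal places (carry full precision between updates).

0.2119

Each posterior becomes the prior for the next update.
After 'absent': P(strain 1) = 0.45·0.3000 / (0.45·0.3000 + 0.75·0.7000) ≈ 0.2045
After 'absent': P(strain 1) = 0.45·0.2045 / (0.45·0.2045 + 0.75·0.7955) ≈ 0.1337
After 'present': P(strain 1) = 0.55·0.1337 / (0.55·0.1337 + 0.25·0.8663) ≈ 0.2534
After 'present': P(strain 1) = 0.55·0.2534 / (0.55·0.2534 + 0.25·0.7466) ≈ 0.4275
After 'absent': P(strain 1) = 0.45·0.4275 / (0.45·0.4275 + 0.75·0.5725) ≈ 0.3094
After 'absent': P(strain 1) = 0.45·0.3094 / (0.45·0.3094 + 0.75·0.6906) ≈ 0.2119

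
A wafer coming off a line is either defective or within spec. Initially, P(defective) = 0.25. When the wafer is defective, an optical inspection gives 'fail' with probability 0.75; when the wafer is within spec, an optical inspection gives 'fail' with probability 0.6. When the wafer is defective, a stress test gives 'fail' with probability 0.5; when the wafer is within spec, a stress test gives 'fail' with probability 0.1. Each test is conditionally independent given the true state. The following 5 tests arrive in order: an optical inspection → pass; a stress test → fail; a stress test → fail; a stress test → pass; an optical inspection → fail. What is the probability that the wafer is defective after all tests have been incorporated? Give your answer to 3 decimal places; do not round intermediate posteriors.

0.783

After an optical inspection='pass': P(defective) = 0.25·0.2500 / (0.25·0.2500 + 0.4·0.7500) ≈ 0.1724
After a stress test='fail': P(defective) = 0.5·0.1724 / (0.5·0.1724 + 0.1·0.8276) ≈ 0.5102
After a stress test='fail': P(defective) = 0.5·0.5102 / (0.5·0.5102 + 0.1·0.4898) ≈ 0.8389
After a stress test='pass': P(defective) = 0.5·0.8389 / (0.5·0.8389 + 0.9·0.1611) ≈ 0.7432
After an optical inspection='fail': P(defective) = 0.75·0.7432 / (0.75·0.7432 + 0.6·0.2568) ≈ 0.7834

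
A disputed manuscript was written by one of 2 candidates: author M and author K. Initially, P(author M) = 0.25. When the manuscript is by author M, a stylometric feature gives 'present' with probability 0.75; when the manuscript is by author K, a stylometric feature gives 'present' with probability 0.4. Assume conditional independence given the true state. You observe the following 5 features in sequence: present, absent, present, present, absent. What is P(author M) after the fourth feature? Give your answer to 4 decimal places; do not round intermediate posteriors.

0.4780

After 'present': P(author M) = 0.75·0.2500 / (0.75·0.2500 + 0.4·0.7500) ≈ 0.3846
After 'absent': P(author M) = 0.25·0.3846 / (0.25·0.3846 + 0.6·0.6154) ≈ 0.2066
After 'present': P(author M) = 0.75·0.2066 / (0.75·0.2066 + 0.4·0.7934) ≈ 0.3281
After 'present': P(author M) = 0.75·0.3281 / (0.75·0.3281 + 0.4·0.6719) ≈ 0.4780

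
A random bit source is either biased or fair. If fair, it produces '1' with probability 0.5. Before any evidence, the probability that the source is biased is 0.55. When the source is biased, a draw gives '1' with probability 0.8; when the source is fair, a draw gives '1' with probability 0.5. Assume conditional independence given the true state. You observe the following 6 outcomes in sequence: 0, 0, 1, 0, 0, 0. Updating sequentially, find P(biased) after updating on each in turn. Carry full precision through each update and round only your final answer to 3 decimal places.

0.020

Apply Bayes' rule sequentially, carrying P(biased) forward.
After '0': P(biased) = 0.2·0.5500 / (0.2·0.5500 + 0.5·0.4500) ≈ 0.3284
After '0': P(biased) = 0.2·0.3284 / (0.2·0.3284 + 0.5·0.6716) ≈ 0.1636
After '1': P(biased) = 0.8·0.1636 / (0.8·0.1636 + 0.5·0.8364) ≈ 0.2383
After '0': P(biased) = 0.2·0.2383 / (0.2·0.2383 + 0.5·0.7617) ≈ 0.1112
After '0': P(biased) = 0.2·0.1112 / (0.2·0.1112 + 0.5·0.8888) ≈ 0.0477
After '0': P(biased) = 0.2·0.0477 / (0.2·0.0477 + 0.5·0.9523) ≈ 0.0196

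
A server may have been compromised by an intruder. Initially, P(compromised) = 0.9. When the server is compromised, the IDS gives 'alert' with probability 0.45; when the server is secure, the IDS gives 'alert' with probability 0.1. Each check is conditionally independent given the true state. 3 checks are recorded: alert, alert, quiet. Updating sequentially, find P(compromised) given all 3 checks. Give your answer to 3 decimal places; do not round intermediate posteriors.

After 'alert': P(compromised) = 0.45·0.9000 / (0.45·0.9000 + 0.1·0.1000) ≈ 0.9759
After 'alert': P(compromised) = 0.45·0.9759 / (0.45·0.9759 + 0.1·0.0241) ≈ 0.9945
After 'quiet': P(compromised) = 0.55·0.9945 / (0.55·0.9945 + 0.9·0.0055) ≈ 0.9911

0.991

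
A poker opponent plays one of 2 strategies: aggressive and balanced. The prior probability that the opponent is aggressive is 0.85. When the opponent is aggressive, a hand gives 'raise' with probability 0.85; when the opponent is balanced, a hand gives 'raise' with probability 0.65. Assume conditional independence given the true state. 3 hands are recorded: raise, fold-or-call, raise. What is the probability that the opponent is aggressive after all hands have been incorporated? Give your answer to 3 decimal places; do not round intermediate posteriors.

0.806

Apply Bayes' rule sequentially, carrying P(aggressive) forward.
After 'raise': P(aggressive) = 0.85·0.8500 / (0.85·0.8500 + 0.65·0.1500) ≈ 0.8811
After 'fold-or-call': P(aggressive) = 0.15·0.8811 / (0.15·0.8811 + 0.35·0.1189) ≈ 0.7605
After 'raise': P(aggressive) = 0.85·0.7605 / (0.85·0.7605 + 0.65·0.2395) ≈ 0.8059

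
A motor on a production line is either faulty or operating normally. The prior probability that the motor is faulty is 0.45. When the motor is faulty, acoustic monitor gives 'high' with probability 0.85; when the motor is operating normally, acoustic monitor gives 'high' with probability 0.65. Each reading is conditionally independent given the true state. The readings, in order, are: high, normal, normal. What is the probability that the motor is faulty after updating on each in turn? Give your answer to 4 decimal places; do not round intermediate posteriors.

0.1642

Each posterior becomes the prior for the next update.
After 'high': P(faulty) = 0.85·0.4500 / (0.85·0.4500 + 0.65·0.5500) ≈ 0.5169
After 'normal': P(faulty) = 0.15·0.5169 / (0.15·0.5169 + 0.35·0.4831) ≈ 0.3144
After 'normal': P(faulty) = 0.15·0.3144 / (0.15·0.3144 + 0.35·0.6856) ≈ 0.1642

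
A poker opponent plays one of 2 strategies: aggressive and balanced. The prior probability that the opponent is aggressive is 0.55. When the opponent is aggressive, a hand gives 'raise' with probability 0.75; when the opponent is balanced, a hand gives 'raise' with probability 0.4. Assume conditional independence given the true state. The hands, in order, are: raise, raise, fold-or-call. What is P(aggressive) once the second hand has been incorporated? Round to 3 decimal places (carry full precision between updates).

0.811

After 'raise': P(aggressive) = 0.75·0.5500 / (0.75·0.5500 + 0.4·0.4500) ≈ 0.6962
After 'raise': P(aggressive) = 0.75·0.6962 / (0.75·0.6962 + 0.4·0.3038) ≈ 0.8112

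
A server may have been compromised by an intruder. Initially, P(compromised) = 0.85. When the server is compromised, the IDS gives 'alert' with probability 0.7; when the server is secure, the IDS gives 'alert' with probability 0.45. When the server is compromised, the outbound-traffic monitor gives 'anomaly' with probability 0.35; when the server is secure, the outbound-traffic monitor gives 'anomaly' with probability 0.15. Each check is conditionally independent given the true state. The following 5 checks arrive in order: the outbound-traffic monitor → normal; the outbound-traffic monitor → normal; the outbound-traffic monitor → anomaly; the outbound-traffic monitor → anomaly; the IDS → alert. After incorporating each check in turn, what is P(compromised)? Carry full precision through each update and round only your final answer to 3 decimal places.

After the outbound-traffic monitor='normal': P(compromised) = 0.65·0.8500 / (0.65·0.8500 + 0.85·0.1500) ≈ 0.8125
After the outbound-traffic monitor='normal': P(compromised) = 0.65·0.8125 / (0.65·0.8125 + 0.85·0.1875) ≈ 0.7682
After the outbound-traffic monitor='anomaly': P(compromised) = 0.35·0.7682 / (0.35·0.7682 + 0.15·0.2318) ≈ 0.8855
After the outbound-traffic monitor='anomaly': P(compromised) = 0.35·0.8855 / (0.35·0.8855 + 0.15·0.1145) ≈ 0.9475
After the IDS='alert': P(compromised) = 0.7·0.9475 / (0.7·0.9475 + 0.45·0.0525) ≈ 0.9656

0.966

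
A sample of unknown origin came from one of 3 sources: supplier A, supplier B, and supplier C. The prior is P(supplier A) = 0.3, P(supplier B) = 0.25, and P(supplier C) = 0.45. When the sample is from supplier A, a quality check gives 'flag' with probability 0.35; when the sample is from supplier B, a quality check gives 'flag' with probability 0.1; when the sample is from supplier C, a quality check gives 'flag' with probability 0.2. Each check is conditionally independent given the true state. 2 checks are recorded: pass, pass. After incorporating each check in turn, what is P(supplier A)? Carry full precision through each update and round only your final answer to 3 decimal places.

Each posterior becomes the prior for the next update.
After 'pass': normaliser = 0.65·0.3000 + 0.9·0.2500 + 0.8·0.4500; P(supplier A) ≈ 0.2500, P(supplier B) ≈ 0.2885, P(supplier C) ≈ 0.4615
After 'pass': normaliser = 0.65·0.2500 + 0.9·0.2885 + 0.8·0.4615; P(supplier A) ≈ 0.2053, P(supplier B) ≈ 0.3281, P(supplier C) ≈ 0.4666

0.205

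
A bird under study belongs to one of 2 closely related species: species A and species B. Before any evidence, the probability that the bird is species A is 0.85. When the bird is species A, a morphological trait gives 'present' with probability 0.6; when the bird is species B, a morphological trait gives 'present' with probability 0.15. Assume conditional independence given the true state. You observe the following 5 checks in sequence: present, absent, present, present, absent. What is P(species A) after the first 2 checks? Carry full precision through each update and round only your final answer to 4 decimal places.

0.9143

After 'present': P(species A) = 0.6·0.8500 / (0.6·0.8500 + 0.15·0.1500) ≈ 0.9577
After 'absent': P(species A) = 0.4·0.9577 / (0.4·0.9577 + 0.85·0.0423) ≈ 0.9143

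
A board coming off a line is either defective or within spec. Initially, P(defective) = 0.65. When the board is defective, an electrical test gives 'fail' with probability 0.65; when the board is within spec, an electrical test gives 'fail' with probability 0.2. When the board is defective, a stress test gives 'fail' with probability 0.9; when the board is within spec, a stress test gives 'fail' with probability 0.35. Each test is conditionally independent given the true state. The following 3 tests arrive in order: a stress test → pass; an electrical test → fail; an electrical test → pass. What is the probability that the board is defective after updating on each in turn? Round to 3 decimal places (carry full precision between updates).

0.289

After a stress test='pass': P(defective) = 0.1·0.6500 / (0.1·0.6500 + 0.65·0.3500) ≈ 0.2222
After an electrical test='fail': P(defective) = 0.65·0.2222 / (0.65·0.2222 + 0.2·0.7778) ≈ 0.4815
After an electrical test='pass': P(defective) = 0.35·0.4815 / (0.35·0.4815 + 0.8·0.5185) ≈ 0.2889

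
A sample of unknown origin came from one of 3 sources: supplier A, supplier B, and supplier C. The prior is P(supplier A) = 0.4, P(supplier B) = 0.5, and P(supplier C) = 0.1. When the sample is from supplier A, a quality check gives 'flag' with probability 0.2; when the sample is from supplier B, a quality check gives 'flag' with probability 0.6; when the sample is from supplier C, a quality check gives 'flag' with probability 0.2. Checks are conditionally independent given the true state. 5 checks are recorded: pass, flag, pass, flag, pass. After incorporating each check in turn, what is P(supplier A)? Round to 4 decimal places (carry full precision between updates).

Apply Bayes' rule sequentially, carrying P(supplier A) forward.
After 'pass': normaliser = 0.8·0.4000 + 0.4·0.5000 + 0.8·0.1000; P(supplier A) ≈ 0.5333, P(supplier B) ≈ 0.3333, P(supplier C) ≈ 0.1333
After 'flag': normaliser = 0.2·0.5333 + 0.6·0.3333 + 0.2·0.1333; P(supplier A) ≈ 0.3200, P(supplier B) ≈ 0.6000, P(supplier C) ≈ 0.0800
After 'pass': normaliser = 0.8·0.3200 + 0.4·0.6000 + 0.8·0.0800; P(supplier A) ≈ 0.4571, P(supplier B) ≈ 0.4286, P(supplier C) ≈ 0.1143
After 'flag': normaliser = 0.2·0.4571 + 0.6·0.4286 + 0.2·0.1143; P(supplier A) ≈ 0.2462, P(supplier B) ≈ 0.6923, P(supplier C) ≈ 0.0615
After 'pass': normaliser = 0.8·0.2462 + 0.4·0.6923 + 0.8·0.0615; P(supplier A) ≈ 0.3765, P(supplier B) ≈ 0.5294, P(supplier C) ≈ 0.0941

0.3765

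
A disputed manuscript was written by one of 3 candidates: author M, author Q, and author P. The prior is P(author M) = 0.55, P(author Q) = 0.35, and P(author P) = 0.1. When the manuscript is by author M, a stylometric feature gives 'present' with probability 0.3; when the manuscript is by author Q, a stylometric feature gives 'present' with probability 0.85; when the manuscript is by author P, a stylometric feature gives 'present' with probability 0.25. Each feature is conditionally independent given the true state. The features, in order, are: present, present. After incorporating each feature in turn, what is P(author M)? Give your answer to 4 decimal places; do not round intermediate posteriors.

0.1604

Each posterior becomes the prior for the next update.
After 'present': normaliser = 0.3·0.5500 + 0.85·0.3500 + 0.25·0.1000; P(author M) ≈ 0.3385, P(author Q) ≈ 0.6103, P(author P) ≈ 0.0513
After 'present': normaliser = 0.3·0.3385 + 0.85·0.6103 + 0.25·0.0513; P(author M) ≈ 0.1604, P(author Q) ≈ 0.8194, P(author P) ≈ 0.0203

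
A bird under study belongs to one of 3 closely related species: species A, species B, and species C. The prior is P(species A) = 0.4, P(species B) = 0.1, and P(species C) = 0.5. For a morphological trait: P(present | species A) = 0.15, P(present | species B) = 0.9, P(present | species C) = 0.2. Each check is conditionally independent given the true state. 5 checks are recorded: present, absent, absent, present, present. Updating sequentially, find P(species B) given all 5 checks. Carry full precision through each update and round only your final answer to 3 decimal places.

0.171

After 'present': normaliser = 0.15·0.4000 + 0.9·0.1000 + 0.2·0.5000; P(species A) ≈ 0.2400, P(species B) ≈ 0.3600, P(species C) ≈ 0.4000
After 'absent': normaliser = 0.85·0.2400 + 0.1·0.3600 + 0.8·0.4000; P(species A) ≈ 0.3643, P(species B) ≈ 0.0643, P(species C) ≈ 0.5714
After 'absent': normaliser = 0.85·0.3643 + 0.1·0.0643 + 0.8·0.5714; P(species A) ≈ 0.4005, P(species B) ≈ 0.0083, P(species C) ≈ 0.5912
After 'present': normaliser = 0.15·0.4005 + 0.9·0.0083 + 0.2·0.5912; P(species A) ≈ 0.3233, P(species B) ≈ 0.0403, P(species C) ≈ 0.6364
After 'present': normaliser = 0.15·0.3233 + 0.9·0.0403 + 0.2·0.6364; P(species A) ≈ 0.2287, P(species B) ≈ 0.1710, P(species C) ≈ 0.6003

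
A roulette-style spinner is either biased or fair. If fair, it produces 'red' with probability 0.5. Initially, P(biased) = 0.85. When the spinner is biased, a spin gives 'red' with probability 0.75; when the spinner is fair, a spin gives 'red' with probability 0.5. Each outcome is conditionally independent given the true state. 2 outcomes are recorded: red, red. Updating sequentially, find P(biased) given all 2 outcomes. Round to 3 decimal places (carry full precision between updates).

Each posterior becomes the prior for the next update.
After 'red': P(biased) = 0.75·0.8500 / (0.75·0.8500 + 0.5·0.1500) ≈ 0.8947
After 'red': P(biased) = 0.75·0.8947 / (0.75·0.8947 + 0.5·0.1053) ≈ 0.9273

0.927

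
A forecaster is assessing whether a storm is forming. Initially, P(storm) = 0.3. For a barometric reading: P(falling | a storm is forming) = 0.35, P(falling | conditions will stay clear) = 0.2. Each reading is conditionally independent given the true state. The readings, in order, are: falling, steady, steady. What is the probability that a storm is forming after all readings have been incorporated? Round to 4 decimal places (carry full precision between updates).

0.3312

After 'falling': P(storm) = 0.35·0.3000 / (0.35·0.3000 + 0.2·0.7000) ≈ 0.4286
After 'steady': P(storm) = 0.65·0.4286 / (0.65·0.4286 + 0.8·0.5714) ≈ 0.3786
After 'steady': P(storm) = 0.65·0.3786 / (0.65·0.3786 + 0.8·0.6214) ≈ 0.3312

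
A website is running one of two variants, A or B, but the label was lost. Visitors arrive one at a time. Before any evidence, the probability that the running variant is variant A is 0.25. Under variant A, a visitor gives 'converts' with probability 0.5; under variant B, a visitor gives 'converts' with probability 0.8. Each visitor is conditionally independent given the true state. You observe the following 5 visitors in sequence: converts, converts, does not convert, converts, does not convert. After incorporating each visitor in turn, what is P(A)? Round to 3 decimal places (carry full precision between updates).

Each posterior becomes the prior for the next update.
After 'converts': P(A) = 0.5·0.2500 / (0.5·0.2500 + 0.8·0.7500) ≈ 0.1724
After 'converts': P(A) = 0.5·0.1724 / (0.5·0.1724 + 0.8·0.8276) ≈ 0.1152
After 'does not convert': P(A) = 0.5·0.1152 / (0.5·0.1152 + 0.2·0.8848) ≈ 0.2456
After 'converts': P(A) = 0.5·0.2456 / (0.5·0.2456 + 0.8·0.7544) ≈ 0.1691
After 'does not convert': P(A) = 0.5·0.1691 / (0.5·0.1691 + 0.2·0.8309) ≈ 0.3371

0.337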